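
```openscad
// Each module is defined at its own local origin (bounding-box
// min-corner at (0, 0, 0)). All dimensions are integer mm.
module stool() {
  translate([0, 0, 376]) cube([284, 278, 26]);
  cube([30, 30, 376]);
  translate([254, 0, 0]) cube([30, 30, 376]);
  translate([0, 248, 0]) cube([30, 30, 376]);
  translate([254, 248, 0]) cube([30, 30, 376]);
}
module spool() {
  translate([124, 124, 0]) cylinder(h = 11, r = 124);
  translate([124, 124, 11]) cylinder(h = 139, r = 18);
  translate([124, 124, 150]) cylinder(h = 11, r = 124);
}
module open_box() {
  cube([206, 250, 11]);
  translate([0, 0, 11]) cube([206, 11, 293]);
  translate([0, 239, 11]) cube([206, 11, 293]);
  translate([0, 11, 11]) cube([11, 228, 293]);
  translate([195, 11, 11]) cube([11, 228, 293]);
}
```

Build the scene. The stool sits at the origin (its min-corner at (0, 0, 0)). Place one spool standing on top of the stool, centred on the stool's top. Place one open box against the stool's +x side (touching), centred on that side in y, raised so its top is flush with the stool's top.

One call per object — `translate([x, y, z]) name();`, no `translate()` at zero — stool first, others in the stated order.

stool();
translate([18, 15, 402]) spool();
translate([284, 14, 98]) open_box();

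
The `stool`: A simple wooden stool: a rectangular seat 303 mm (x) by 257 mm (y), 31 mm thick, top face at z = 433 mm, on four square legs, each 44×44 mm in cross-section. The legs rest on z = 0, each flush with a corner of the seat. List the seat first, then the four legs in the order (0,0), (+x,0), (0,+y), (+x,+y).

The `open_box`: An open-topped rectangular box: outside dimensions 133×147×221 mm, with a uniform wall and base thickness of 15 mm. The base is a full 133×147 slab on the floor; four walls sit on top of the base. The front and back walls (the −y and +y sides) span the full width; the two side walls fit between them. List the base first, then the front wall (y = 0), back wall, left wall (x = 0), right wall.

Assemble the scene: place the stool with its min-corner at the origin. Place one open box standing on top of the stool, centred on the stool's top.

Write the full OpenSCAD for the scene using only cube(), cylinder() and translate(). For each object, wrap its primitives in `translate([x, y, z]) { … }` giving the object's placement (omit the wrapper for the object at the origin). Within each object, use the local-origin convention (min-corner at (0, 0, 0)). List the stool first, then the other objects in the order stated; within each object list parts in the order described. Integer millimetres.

translate([0, 0, 402]) cube([303, 257, 31]);
cube([44, 44, 402]);
translate([259, 0, 0]) cube([44, 44, 402]);
translate([0, 213, 0]) cube([44, 44, 402]);
translate([259, 213, 0]) cube([44, 44, 402]);
translate([85, 55, 433]) {
  cube([133, 147, 15]);
  translate([0, 0, 15]) cube([133, 15, 206]);
  translate([0, 132, 15]) cube([133, 15, 206]);
  translate([0, 15, 15]) cube([15, 117, 206]);
  translate([118, 15, 15]) cube([15, 117, 206]);
}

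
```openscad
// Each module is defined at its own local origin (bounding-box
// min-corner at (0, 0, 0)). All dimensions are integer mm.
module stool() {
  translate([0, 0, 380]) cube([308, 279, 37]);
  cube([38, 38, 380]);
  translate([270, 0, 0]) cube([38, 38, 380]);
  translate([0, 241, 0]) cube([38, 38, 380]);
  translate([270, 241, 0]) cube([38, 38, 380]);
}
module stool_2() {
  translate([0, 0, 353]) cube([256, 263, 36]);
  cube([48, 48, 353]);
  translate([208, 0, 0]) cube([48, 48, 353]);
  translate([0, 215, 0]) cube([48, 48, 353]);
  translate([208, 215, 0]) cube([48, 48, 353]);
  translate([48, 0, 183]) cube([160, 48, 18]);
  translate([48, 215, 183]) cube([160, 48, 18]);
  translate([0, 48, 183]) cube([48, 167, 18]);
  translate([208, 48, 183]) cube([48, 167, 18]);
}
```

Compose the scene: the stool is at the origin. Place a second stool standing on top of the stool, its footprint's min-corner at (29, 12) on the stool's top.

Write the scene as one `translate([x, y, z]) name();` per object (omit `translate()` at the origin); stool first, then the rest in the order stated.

stool();
translate([29, 12, 417]) stool_2();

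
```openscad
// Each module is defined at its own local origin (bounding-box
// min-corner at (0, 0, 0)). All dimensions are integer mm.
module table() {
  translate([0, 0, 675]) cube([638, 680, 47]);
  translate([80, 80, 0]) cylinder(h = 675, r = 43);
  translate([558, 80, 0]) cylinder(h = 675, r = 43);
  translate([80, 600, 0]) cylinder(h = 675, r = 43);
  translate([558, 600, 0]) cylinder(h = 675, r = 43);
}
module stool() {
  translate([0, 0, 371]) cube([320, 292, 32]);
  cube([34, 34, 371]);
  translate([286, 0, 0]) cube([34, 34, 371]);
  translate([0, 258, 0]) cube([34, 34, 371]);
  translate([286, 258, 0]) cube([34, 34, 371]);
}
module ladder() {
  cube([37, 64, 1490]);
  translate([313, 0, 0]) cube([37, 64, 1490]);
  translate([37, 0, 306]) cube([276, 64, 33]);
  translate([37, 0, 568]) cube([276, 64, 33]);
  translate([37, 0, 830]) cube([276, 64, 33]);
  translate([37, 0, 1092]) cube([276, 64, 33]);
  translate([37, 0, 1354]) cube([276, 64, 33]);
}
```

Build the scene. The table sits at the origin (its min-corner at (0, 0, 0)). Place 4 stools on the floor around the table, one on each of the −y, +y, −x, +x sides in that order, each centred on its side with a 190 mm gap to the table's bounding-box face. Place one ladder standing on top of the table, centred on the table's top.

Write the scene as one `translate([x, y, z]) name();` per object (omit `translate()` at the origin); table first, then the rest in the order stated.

table();
translate([159, -482, 0]) stool();
translate([159, 870, 0]) stool();
translate([-510, 194, 0]) stool();
translate([828, 194, 0]) stool();
translate([144, 308, 722]) ladder();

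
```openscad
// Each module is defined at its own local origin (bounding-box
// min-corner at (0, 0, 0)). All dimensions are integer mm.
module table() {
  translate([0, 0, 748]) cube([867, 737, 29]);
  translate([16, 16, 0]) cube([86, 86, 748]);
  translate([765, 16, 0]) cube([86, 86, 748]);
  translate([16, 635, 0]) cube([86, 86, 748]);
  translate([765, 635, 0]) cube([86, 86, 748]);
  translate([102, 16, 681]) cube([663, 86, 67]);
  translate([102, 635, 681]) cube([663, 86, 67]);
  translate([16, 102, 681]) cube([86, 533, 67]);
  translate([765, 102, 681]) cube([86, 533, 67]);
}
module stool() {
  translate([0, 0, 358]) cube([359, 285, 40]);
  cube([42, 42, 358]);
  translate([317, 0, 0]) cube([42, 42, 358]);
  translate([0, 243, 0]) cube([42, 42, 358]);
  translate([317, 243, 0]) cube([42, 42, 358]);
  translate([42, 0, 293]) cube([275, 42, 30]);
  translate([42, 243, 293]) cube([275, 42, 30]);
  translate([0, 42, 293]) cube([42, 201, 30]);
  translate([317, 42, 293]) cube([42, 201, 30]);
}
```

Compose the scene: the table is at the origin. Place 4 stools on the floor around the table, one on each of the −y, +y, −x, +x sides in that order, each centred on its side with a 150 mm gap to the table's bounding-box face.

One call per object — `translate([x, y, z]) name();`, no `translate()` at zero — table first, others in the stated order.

table();
translate([254, -435, 0]) stool();
translate([254, 887, 0]) stool();
translate([-509, 226, 0]) stool();
translate([1017, 226, 0]) stool();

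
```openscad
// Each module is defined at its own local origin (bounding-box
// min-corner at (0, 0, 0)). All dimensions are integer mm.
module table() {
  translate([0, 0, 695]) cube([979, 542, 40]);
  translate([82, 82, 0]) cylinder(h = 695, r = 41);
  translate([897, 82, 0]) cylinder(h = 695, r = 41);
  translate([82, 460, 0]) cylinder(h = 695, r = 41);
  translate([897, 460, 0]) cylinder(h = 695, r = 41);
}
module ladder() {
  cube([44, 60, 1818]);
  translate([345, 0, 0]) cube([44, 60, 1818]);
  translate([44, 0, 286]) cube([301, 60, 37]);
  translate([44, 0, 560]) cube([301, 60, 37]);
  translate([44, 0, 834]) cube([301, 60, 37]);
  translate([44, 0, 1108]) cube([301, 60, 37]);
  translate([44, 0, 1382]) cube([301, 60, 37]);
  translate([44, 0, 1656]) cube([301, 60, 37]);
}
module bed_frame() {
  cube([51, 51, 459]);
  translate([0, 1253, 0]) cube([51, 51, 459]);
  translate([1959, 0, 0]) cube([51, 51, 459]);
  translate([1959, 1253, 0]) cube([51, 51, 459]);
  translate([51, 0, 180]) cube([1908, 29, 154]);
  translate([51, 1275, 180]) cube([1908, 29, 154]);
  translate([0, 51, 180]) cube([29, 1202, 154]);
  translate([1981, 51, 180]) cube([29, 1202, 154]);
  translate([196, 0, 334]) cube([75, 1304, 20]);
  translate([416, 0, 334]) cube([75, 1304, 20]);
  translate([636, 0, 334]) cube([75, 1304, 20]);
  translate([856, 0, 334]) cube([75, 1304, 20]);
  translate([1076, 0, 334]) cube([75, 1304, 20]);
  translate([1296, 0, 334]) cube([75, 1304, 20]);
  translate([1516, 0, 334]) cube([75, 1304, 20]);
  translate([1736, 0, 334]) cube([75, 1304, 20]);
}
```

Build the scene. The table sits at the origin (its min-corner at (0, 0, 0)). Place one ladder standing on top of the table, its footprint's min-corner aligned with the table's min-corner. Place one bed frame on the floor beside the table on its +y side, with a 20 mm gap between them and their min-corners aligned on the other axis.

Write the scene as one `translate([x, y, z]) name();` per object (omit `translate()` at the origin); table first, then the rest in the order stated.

table();
translate([0, 0, 735]) ladder();
translate([0, 562, 0]) bed_frame();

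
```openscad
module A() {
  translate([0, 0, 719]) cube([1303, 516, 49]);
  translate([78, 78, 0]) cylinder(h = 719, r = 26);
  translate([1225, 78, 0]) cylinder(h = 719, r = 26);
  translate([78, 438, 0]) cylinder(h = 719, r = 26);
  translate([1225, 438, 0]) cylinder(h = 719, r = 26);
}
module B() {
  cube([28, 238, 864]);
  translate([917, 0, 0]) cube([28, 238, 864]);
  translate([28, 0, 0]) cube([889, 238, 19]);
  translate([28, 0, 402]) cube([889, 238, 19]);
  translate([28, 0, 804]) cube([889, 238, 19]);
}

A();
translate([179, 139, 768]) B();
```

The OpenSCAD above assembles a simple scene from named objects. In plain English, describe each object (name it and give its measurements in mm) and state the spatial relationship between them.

A is a rectangular dining table. The top is 1303×516×49 mm with its upper surface at z = 768 mm. It stands on four round legs of 52 mm diameter, each leg's bounding box inset 52 mm from the nearest pair of top edges, running from the floor to the underside of the top.

B is an open bookshelf. Two side panels, each 28 mm thick, 238 mm deep and 864 mm tall, stand 945 mm apart (outside-to-outside). Between them sit 3 shelves, each 19 mm thick and 238 mm deep, spanning the full gap between the sides. The bottom shelf rests on the floor (its underside at z = 0) and the clear gap between one shelf's top and the next shelf's underside is 383 mm.

The bookshelf is on top of the table, centred.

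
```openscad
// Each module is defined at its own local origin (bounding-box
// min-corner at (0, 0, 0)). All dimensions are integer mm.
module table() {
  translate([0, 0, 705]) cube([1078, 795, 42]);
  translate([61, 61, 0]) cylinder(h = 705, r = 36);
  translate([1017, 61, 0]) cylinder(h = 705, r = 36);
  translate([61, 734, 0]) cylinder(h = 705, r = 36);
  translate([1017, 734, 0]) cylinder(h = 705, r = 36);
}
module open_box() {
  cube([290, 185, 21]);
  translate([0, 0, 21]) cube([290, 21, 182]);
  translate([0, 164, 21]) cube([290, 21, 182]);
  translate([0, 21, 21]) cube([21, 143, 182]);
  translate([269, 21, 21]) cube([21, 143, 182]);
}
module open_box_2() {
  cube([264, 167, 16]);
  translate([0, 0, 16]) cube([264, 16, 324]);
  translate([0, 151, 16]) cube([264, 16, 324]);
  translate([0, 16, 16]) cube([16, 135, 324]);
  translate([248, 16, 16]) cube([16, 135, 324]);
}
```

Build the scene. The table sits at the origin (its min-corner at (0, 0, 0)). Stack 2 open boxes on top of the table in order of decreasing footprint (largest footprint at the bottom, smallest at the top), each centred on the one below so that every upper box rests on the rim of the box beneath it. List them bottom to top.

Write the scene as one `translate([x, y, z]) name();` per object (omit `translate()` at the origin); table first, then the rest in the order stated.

table();
translate([394, 305, 747]) open_box();
translate([407, 314, 950]) open_box_2();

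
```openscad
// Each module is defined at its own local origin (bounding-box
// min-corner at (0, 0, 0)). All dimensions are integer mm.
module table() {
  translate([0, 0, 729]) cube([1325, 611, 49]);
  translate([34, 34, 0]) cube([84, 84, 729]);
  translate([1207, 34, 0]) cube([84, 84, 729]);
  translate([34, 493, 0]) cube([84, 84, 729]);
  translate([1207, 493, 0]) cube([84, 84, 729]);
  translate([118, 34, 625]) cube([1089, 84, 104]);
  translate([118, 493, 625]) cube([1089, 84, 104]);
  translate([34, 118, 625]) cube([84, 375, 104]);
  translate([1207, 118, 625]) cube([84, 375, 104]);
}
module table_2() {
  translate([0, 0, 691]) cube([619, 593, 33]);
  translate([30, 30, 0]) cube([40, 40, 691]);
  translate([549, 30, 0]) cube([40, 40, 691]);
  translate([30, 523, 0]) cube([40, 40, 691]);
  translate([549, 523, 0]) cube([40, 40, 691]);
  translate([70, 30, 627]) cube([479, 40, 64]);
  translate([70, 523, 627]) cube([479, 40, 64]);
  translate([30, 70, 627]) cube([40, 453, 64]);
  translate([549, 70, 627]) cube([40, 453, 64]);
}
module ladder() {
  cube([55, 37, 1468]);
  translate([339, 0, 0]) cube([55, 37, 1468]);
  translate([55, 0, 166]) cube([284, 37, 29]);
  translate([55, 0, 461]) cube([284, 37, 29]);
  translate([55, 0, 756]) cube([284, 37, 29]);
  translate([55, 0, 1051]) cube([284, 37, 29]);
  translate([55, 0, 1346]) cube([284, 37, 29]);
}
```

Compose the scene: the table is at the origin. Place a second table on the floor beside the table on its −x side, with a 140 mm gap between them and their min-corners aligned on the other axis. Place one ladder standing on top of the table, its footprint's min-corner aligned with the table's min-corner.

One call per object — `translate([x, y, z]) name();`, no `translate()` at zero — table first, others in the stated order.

table();
translate([-759, 0, 0]) table_2();
translate([0, 0, 778]) ladder();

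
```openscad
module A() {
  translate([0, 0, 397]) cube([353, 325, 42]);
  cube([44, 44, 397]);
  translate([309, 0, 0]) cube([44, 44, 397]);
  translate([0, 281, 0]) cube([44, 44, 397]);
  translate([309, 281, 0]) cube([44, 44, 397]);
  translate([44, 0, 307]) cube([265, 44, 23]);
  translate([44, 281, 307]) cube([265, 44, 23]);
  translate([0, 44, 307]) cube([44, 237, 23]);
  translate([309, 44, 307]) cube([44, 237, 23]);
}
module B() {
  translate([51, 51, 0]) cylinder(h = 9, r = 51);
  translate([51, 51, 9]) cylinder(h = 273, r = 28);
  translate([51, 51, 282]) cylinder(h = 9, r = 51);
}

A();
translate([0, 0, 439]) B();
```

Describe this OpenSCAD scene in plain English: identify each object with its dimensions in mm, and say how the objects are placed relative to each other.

A is a simple wooden stool: a rectangular seat 353 mm (x) by 325 mm (y), 42 mm thick, top face at z = 439 mm, on four square legs, each 44×44 mm in cross-section. The legs rest on z = 0, each flush with a corner of the seat. Four stretchers, 44 mm wide and 23 mm tall, connect adjacent legs with their undersides at z = 307 mm, each running between the inner faces of the legs it joins and aligned with the legs' outer faces on the other axis.

B is a spool: two coaxial disc flanges of radius 51 mm and thickness 9 mm, joined by a core cylinder of radius 28 mm and height 273 mm. The lower flange rests on z = 0 and the three cylinders share a vertical axis.

The spool is on top of the stool.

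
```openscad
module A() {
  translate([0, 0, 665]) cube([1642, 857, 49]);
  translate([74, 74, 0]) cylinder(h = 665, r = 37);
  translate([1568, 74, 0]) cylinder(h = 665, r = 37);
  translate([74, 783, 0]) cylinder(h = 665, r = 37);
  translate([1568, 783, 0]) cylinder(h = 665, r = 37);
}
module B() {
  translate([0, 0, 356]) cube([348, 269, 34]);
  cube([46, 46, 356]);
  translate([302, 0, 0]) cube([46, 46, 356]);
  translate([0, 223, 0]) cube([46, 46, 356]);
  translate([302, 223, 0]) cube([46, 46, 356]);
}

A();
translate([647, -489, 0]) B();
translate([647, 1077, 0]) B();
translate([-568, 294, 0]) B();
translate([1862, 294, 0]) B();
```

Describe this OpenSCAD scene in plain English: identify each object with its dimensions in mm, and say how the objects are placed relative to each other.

A is a table with a 1642×857 mm rectangular top, 49 mm thick, top surface at z = 714 mm, supported by four round legs of 74 mm diameter, each leg's bounding box inset 37 mm from the nearest pair of top edges, running from the floor.

B is a four-legged stool. The seat is a 348×269×34 mm slab whose top surface is at z = 390 mm; four square legs, each 46×46 mm in cross-section, run from the floor (z = 0) to the underside of the seat, each flush with a corner of the seat.

Four stools sit around the table at the −y, +y, −x, +x sides.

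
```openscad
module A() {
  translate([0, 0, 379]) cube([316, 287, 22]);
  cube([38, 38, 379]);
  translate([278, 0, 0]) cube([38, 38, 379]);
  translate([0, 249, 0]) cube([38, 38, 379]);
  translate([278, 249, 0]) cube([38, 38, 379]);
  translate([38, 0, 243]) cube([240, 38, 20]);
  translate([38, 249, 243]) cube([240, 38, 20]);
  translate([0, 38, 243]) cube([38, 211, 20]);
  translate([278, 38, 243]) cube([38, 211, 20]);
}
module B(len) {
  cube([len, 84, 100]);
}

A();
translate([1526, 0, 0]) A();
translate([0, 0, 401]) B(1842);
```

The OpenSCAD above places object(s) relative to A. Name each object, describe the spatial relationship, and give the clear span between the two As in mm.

A is a stool. B is a beam. A beam spans the tops of two stools. The clear span between the two stools is 1210 mm.

Second stool starts at x = 1526; first ends at x = 316; clear span = 1526 − 316 = 1210 mm.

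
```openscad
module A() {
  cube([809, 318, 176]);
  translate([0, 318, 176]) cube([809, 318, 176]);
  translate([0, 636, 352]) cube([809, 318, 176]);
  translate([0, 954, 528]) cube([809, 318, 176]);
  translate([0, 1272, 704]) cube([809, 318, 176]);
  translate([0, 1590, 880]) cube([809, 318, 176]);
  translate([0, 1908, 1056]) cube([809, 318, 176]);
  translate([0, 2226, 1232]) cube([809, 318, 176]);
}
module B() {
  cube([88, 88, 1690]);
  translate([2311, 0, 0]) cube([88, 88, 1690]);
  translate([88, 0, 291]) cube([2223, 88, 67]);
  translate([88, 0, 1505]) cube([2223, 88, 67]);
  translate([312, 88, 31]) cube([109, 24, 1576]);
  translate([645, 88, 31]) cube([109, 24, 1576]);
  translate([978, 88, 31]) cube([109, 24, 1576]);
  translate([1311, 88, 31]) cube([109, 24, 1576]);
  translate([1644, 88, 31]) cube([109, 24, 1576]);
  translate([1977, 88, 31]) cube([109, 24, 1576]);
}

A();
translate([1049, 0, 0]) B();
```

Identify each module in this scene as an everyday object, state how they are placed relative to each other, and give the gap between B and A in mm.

A is a staircase. B is a fence section. The fence section is on the floor beside the staircase on its +x side. The gap between the fence section and the staircase is 240 mm.

The fence section's nearest face is 240 mm from the staircase's +x face.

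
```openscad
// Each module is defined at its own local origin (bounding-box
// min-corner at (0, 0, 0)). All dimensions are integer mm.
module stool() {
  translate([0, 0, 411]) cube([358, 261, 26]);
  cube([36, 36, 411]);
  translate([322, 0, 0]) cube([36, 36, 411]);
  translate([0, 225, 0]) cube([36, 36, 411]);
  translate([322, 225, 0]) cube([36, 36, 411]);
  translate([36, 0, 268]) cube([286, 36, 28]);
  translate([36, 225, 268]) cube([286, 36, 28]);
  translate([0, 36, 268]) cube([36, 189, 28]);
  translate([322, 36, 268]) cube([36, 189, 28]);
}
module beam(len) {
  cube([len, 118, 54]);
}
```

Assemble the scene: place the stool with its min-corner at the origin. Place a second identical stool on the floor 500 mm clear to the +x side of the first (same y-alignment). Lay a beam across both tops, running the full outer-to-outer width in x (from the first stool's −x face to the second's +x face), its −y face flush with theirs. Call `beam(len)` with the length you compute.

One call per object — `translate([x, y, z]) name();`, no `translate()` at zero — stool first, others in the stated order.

stool();
translate([858, 0, 0]) stool();
translate([0, 0, 437]) beam(1216);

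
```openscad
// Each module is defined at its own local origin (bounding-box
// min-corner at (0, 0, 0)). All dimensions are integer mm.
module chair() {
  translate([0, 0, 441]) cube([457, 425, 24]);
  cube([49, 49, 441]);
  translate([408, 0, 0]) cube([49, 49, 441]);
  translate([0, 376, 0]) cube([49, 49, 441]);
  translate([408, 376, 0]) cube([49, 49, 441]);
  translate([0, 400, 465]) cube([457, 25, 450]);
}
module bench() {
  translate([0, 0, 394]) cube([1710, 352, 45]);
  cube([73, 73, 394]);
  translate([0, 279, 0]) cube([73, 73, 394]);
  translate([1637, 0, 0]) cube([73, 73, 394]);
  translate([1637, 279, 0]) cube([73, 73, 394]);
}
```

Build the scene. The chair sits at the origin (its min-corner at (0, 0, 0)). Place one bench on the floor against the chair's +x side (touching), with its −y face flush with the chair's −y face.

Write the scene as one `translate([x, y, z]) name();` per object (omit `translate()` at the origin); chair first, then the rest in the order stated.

chair();
translate([457, 0, 0]) bench();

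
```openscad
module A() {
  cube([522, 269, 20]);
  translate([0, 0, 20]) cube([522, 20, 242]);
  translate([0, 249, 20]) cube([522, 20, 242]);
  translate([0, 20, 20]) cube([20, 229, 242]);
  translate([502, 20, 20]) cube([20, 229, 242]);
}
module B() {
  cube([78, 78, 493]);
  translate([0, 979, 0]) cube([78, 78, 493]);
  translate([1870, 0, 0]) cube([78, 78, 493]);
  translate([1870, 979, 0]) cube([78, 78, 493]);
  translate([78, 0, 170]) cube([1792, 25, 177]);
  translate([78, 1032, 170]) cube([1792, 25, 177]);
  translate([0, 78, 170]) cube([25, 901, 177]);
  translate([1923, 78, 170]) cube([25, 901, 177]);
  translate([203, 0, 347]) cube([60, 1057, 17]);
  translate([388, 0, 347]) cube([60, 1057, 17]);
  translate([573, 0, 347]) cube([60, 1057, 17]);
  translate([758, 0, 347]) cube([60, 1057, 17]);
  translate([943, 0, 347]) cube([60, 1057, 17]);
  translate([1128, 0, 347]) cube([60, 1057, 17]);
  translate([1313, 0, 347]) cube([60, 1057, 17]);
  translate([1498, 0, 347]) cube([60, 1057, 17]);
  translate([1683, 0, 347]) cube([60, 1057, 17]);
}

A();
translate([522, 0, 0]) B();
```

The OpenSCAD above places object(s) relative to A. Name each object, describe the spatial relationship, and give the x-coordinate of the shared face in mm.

The open box's +x face and the bed frame's −x face are both at x = 522 mm.

A is an open box. B is a bed frame. The bed frame is against the open box's +x side, with their −y faces flush. The x-coordinate of the shared face is 522 mm.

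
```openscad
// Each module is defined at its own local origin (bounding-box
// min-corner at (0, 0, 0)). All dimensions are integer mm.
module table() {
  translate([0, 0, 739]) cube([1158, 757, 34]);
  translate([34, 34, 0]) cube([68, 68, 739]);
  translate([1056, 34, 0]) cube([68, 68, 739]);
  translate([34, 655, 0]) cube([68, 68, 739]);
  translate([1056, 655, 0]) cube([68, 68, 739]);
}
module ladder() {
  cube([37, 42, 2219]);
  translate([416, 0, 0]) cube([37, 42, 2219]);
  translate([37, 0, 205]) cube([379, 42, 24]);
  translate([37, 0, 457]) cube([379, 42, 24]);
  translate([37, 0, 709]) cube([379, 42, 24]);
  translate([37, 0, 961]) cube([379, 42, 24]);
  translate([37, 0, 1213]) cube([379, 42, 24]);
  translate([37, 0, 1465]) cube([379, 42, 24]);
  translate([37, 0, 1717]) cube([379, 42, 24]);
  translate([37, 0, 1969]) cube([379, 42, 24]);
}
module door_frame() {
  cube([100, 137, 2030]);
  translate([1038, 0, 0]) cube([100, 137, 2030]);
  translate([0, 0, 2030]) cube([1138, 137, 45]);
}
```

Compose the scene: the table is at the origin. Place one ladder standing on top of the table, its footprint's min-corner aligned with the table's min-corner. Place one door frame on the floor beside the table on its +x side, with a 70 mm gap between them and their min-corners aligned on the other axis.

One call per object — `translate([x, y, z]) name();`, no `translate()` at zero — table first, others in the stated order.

table();
translate([0, 0, 773]) ladder();
translate([1228, 0, 0]) door_frame();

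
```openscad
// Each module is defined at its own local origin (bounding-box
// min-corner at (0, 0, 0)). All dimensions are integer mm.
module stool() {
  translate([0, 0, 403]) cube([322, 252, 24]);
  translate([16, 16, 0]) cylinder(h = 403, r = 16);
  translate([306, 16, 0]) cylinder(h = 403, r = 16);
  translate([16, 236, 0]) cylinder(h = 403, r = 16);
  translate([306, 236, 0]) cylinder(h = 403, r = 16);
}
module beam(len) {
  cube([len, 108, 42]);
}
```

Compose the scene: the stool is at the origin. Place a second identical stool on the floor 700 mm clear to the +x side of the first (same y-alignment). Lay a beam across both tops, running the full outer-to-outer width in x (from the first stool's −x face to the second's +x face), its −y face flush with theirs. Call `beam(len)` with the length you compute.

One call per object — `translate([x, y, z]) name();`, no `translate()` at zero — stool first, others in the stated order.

stool();
translate([1022, 0, 0]) stool();
translate([0, 0, 427]) beam(1344);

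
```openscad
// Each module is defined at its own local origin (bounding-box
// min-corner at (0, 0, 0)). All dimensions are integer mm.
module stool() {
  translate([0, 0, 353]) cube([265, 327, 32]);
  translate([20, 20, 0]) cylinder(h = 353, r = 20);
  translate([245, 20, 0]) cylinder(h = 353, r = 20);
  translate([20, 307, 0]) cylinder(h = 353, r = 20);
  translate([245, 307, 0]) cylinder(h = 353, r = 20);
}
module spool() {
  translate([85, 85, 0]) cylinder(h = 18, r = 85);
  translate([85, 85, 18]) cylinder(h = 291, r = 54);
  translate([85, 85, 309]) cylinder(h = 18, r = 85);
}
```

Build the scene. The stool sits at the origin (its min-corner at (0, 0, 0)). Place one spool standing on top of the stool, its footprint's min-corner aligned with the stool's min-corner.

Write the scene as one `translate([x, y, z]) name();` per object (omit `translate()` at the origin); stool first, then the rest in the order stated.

stool();
translate([0, 0, 385]) spool();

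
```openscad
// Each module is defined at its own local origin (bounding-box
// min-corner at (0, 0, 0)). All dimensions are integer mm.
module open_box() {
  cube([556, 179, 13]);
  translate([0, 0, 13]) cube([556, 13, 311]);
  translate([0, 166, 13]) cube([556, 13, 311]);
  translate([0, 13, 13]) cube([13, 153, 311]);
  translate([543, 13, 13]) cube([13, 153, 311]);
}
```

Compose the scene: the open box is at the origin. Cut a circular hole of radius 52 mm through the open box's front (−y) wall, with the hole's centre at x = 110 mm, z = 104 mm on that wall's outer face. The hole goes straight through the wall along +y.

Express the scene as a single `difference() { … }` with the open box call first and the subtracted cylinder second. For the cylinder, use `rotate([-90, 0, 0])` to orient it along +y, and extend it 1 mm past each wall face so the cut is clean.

difference() {
  open_box();
  translate([110, -1, 104]) rotate([-90, 0, 0]) cylinder(h = 15, r = 52);
}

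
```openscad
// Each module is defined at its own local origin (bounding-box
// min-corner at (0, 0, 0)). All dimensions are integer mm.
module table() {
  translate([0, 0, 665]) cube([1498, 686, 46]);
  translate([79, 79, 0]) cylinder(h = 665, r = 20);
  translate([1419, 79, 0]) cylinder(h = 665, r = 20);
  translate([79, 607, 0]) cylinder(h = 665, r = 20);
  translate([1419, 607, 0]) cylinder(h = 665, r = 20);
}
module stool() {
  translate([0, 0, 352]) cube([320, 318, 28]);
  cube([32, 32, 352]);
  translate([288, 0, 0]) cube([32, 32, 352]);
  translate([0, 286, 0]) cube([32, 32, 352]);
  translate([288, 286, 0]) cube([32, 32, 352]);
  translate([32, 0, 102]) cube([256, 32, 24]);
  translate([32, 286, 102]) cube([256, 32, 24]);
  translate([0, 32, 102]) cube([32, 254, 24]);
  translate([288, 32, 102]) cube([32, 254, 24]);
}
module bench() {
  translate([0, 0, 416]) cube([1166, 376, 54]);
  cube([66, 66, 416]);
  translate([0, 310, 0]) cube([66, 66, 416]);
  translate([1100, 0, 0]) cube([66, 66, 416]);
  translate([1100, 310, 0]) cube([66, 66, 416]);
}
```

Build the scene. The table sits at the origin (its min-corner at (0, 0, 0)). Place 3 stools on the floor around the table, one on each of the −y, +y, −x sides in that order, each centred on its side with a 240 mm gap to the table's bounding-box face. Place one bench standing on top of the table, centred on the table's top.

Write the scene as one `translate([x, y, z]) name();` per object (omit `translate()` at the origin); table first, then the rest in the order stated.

table();
translate([589, -558, 0]) stool();
translate([589, 926, 0]) stool();
translate([-560, 184, 0]) stool();
translate([166, 155, 711]) bench();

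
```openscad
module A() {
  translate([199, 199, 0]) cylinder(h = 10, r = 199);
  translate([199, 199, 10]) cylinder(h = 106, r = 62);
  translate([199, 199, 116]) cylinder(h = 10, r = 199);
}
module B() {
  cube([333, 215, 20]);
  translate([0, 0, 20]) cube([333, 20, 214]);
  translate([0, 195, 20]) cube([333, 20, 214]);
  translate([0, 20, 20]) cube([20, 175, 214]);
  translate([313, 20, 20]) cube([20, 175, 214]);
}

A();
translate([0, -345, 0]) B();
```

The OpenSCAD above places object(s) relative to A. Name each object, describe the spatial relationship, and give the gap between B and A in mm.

A is a spool. B is an open box. The open box is on the floor beside the spool on its −y side. The gap between the open box and the spool is 130 mm.

The open box's nearest face is 130 mm from the spool's −y face.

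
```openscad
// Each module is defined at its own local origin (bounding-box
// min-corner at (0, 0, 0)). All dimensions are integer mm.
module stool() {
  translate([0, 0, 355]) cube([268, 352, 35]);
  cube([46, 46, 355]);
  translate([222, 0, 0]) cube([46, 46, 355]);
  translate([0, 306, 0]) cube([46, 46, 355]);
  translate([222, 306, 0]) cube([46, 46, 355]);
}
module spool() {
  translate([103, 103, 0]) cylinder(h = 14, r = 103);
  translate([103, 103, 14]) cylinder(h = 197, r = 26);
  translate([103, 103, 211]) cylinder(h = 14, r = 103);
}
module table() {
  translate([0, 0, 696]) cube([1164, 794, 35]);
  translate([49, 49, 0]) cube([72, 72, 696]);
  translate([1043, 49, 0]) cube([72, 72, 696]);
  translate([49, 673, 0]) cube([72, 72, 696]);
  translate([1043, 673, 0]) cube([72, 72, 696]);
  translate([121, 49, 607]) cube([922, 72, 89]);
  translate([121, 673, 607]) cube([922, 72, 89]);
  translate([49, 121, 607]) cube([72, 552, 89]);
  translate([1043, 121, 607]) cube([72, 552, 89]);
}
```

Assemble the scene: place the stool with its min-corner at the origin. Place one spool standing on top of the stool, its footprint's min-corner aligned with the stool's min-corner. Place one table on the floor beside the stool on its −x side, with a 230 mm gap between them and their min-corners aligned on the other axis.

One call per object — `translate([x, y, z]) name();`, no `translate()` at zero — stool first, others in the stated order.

stool();
translate([0, 0, 390]) spool();
translate([-1394, 0, 0]) table();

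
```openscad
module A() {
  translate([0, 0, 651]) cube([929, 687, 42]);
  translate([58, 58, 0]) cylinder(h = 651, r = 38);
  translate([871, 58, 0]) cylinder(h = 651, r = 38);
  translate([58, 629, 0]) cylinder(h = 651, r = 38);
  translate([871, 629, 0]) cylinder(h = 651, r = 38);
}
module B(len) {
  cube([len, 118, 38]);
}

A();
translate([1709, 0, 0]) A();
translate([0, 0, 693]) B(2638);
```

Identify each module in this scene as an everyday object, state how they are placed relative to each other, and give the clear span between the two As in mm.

A is a table. B is a beam. A beam spans the tops of two tables. The clear span between the two tables is 780 mm.

Second table starts at x = 1709; first ends at x = 929; clear span = 1709 − 929 = 780 mm.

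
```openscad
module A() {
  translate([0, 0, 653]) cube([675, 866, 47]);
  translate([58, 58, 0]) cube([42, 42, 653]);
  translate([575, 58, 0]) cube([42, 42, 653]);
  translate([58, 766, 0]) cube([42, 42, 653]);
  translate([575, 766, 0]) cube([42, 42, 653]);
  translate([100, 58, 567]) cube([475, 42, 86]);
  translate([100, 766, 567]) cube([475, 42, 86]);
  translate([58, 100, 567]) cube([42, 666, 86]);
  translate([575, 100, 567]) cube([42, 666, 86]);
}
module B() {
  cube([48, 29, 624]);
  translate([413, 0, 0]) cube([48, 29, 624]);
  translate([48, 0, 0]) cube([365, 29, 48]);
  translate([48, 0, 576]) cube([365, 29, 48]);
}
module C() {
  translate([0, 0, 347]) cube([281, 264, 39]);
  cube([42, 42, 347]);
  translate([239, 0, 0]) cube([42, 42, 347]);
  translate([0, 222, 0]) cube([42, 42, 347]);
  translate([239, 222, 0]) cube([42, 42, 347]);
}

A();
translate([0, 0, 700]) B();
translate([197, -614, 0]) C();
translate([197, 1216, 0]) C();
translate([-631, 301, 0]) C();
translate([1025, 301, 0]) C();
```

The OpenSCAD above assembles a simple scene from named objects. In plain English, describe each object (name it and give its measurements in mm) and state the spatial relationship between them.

A is a table with a 675×866 mm rectangular top, 47 mm thick, top surface at z = 700 mm, supported by four 42×42 mm square legs, each inset 58 mm from the nearest pair of top edges, running from the floor. Four apron rails, 42 mm thick and 86 mm tall, run between adjacent legs with their top edges flush with the underside of the top and their outer faces flush with the legs' outer faces.

B is a rectangular picture frame lying in the x–z plane (depth along y). The opening is 365 mm wide (x) by 528 mm tall (z), surrounded by a border 48 mm wide on all four sides. The frame is 29 mm deep and is made of two full-height vertical stiles with two horizontal rails fitted between them.

C is a four-legged stool. The seat is 281×264 mm, 39 mm thick, top at z = 386 mm. It stands on four square legs, each 42×42 mm in cross-section, from z = 0 to the seat underside, each flush with a corner of the seat.

The picture frame is on top of the table. Four stools sit around the table at the −y, +y, −x, +x sides.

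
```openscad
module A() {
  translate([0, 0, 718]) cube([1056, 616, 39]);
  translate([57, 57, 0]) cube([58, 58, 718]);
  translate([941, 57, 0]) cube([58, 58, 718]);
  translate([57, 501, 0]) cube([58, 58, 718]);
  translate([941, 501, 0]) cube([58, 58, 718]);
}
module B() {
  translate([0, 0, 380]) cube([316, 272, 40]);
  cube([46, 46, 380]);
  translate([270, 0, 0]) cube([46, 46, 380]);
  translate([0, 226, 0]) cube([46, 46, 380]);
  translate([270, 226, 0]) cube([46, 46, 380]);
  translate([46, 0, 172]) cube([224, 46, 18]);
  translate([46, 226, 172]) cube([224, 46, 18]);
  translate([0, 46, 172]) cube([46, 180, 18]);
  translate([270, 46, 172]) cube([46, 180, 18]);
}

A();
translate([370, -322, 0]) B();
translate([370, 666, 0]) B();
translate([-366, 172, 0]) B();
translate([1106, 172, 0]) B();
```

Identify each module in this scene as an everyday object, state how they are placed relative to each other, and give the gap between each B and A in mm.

A is a table. B is a stool. Four stools sit around the table at the −y, +y, −x, +x sides. The gap between each stool and the table is 50 mm.

Each stool's nearest face is 50 mm from the table's bounding box.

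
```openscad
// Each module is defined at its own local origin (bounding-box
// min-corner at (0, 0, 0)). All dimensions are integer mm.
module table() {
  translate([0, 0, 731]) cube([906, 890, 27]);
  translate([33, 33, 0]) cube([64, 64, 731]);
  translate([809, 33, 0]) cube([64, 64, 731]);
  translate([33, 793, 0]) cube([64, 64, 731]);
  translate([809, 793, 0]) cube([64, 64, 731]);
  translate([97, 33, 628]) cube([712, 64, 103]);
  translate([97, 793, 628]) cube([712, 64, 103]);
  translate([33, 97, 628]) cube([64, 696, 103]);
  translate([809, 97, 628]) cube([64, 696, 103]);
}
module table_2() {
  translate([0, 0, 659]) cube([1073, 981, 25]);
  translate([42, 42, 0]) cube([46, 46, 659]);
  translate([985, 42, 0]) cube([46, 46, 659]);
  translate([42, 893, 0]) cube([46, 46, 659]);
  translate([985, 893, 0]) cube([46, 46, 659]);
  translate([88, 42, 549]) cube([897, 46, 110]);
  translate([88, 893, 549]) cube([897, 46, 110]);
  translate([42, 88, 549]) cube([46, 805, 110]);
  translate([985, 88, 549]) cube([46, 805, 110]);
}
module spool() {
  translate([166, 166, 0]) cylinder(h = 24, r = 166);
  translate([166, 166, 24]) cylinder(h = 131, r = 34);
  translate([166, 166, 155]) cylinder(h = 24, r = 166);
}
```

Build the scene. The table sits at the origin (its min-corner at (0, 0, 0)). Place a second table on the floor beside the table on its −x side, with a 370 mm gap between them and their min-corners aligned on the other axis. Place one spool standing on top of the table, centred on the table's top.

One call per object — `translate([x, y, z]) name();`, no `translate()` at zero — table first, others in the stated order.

table();
translate([-1443, 0, 0]) table_2();
translate([287, 279, 758]) spool();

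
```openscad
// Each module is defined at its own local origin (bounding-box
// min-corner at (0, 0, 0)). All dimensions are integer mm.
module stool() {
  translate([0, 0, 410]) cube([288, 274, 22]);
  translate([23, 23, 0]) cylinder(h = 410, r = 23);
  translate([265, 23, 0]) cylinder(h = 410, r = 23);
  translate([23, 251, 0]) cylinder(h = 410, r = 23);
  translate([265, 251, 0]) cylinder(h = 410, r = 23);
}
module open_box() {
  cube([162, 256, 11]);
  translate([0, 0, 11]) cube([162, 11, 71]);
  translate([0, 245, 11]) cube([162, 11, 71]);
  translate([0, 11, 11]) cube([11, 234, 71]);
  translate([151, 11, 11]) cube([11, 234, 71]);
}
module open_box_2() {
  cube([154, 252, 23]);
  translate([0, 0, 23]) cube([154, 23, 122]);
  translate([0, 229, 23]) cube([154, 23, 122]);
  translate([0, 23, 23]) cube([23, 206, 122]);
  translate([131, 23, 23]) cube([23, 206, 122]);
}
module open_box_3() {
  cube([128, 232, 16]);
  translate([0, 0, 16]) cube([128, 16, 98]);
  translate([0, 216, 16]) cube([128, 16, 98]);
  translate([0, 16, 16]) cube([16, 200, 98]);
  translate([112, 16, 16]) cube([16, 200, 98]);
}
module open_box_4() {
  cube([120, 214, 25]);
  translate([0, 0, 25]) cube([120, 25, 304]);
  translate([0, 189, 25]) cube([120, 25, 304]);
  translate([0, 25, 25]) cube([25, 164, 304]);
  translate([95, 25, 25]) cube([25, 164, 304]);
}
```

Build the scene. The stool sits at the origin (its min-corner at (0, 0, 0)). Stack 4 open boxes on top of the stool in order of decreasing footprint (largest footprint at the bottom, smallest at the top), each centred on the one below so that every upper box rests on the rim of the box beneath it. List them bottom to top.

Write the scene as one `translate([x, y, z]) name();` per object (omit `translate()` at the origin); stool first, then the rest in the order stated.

stool();
translate([63, 9, 432]) open_box();
translate([67, 11, 514]) open_box_2();
translate([80, 21, 659]) open_box_3();
translate([84, 30, 773]) open_box_4();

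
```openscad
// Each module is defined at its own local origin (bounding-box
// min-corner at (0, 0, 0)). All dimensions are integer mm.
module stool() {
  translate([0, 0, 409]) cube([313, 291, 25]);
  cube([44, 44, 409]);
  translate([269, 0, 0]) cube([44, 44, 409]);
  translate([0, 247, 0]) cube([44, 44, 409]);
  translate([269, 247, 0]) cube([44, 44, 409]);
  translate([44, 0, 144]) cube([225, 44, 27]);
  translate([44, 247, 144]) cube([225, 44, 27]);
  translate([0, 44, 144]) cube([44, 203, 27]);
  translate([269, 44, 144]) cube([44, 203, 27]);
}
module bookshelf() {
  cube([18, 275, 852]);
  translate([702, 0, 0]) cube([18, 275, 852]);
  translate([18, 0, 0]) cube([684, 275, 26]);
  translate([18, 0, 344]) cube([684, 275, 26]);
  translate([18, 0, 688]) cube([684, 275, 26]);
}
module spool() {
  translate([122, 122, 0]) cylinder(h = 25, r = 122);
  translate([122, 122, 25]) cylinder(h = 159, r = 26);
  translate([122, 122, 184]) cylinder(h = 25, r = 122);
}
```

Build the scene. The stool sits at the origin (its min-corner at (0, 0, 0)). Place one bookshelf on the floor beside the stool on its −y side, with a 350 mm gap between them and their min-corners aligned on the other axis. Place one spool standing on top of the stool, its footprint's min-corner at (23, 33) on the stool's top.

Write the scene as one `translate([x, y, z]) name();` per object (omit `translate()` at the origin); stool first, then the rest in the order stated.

stool();
translate([0, -625, 0]) bookshelf();
translate([23, 33, 434]) spool();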